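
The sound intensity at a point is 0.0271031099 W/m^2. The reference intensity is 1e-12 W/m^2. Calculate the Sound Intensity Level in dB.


Given values:
  I = 0.0271031099 W/m^2
  I_ref = 1e-12 W/m^2
Formula: SIL = 10 * log10(I / I_ref)
Compute ratio: I / I_ref = 27103109900
Compute log10: log10(27103109900) = 10.433019
Multiply: SIL = 10 * 10.433019 = 104.33

104.33 dB


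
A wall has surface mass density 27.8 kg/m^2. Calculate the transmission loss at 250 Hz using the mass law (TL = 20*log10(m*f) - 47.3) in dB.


Given values:
  m = 27.8 kg/m^2, f = 250 Hz
Formula: TL = 20 * log10(m * f) - 47.3
Compute m * f = 27.8 * 250 = 6950.0
Compute log10(6950.0) = 3.841985
Compute 20 * 3.841985 = 76.8397
TL = 76.8397 - 47.3 = 29.54

29.54 dB


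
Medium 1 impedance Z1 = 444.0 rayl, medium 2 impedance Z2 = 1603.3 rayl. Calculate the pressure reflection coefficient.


Given values:
  Z1 = 444.0 rayl, Z2 = 1603.3 rayl
Formula: R = (Z2 - Z1) / (Z2 + Z1)
Numerator: Z2 - Z1 = 1603.3 - 444.0 = 1159.3
Denominator: Z2 + Z1 = 1603.3 + 444.0 = 2047.3
R = 1159.3 / 2047.3 = 0.5663

0.5663


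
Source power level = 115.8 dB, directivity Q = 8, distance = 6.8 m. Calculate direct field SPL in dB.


Given values:
  Lw = 115.8 dB, Q = 8, r = 6.8 m
Formula: SPL = Lw + 10 * log10(Q / (4 * pi * r^2))
Compute 4 * pi * r^2 = 4 * pi * 6.8^2 = 581.069
Compute Q / denom = 8 / 581.069 = 0.01376773
Compute 10 * log10(0.01376773) = -18.6114
SPL = 115.8 + (-18.6114) = 97.19

97.19 dB


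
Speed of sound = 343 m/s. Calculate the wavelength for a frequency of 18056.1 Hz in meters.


Given values:
  c = 343 m/s, f = 18056.1 Hz
Formula: lambda = c / f
lambda = 343 / 18056.1
lambda = 0.019

0.019 m


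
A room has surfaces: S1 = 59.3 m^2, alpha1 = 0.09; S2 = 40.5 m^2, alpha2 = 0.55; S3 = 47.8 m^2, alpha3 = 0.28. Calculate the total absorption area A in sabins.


Given surfaces:
  Surface 1: 59.3 * 0.09 = 5.337
  Surface 2: 40.5 * 0.55 = 22.275
  Surface 3: 47.8 * 0.28 = 13.384
Formula: A = sum(Si * alpha_i)
A = 5.337 + 22.275 + 13.384
A = 41.0

41.0 sabins


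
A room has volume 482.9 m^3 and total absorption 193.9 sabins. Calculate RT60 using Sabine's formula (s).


Given values:
  V = 482.9 m^3
  A = 193.9 sabins
Formula: RT60 = 0.161 * V / A
Numerator: 0.161 * 482.9 = 77.7469
RT60 = 77.7469 / 193.9 = 0.401

0.401 s


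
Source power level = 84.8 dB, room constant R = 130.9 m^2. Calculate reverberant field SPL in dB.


Given values:
  Lw = 84.8 dB, R = 130.9 m^2
Formula: SPL = Lw + 10 * log10(4 / R)
Compute 4 / R = 4 / 130.9 = 0.030558
Compute 10 * log10(0.030558) = -15.1488
SPL = 84.8 + (-15.1488) = 69.65

69.65 dB


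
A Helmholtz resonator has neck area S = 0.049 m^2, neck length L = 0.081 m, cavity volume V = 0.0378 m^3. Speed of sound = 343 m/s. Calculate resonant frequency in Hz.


Given values:
  S = 0.049 m^2, L = 0.081 m, V = 0.0378 m^3, c = 343 m/s
Formula: f = (c / (2*pi)) * sqrt(S / (V * L))
Compute V * L = 0.0378 * 0.081 = 0.0030618
Compute S / (V * L) = 0.049 / 0.0030618 = 16.0037
Compute sqrt(16.0037) = 4.000462
Compute c / (2*pi) = 343 / 6.283185 = 54.590148
f = 54.590148 * 4.000462 = 218.39

218.39 Hz


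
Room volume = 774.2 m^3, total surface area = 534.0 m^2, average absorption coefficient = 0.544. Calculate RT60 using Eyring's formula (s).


Given values:
  V = 774.2 m^3, S = 534.0 m^2, alpha = 0.544
Formula: RT60 = 0.161 * V / (-S * ln(1 - alpha))
Compute ln(1 - 0.544) = ln(0.456) = -0.785262
Denominator: -534.0 * -0.785262 = 419.3299
Numerator: 0.161 * 774.2 = 124.6462
RT60 = 124.6462 / 419.3299 = 0.297

0.297 s


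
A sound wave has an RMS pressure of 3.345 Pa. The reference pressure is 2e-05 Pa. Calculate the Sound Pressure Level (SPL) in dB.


Given values:
  p = 3.345 Pa
  p_ref = 2e-05 Pa
Formula: SPL = 20 * log10(p / p_ref)
Compute ratio: p / p_ref = 3.345 / 2e-05 = 167250
Compute log10: log10(167250) = 5.223366
Multiply: SPL = 20 * 5.223366 = 104.47

104.47 dB


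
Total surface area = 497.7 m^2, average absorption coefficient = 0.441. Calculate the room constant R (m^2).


Given values:
  S = 497.7 m^2, alpha = 0.441
Formula: R = S * alpha / (1 - alpha)
Numerator: 497.7 * 0.441 = 219.4857
Denominator: 1 - 0.441 = 0.559
R = 219.4857 / 0.559 = 392.64

392.64 m^2


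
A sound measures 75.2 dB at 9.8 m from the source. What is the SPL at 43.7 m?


Given values:
  SPL1 = 75.2 dB, r1 = 9.8 m, r2 = 43.7 m
Formula: SPL2 = SPL1 - 20 * log10(r2 / r1)
Compute ratio: r2 / r1 = 43.7 / 9.8 = 4.4592
Compute log10: log10(4.4592) = 0.649257
Compute drop: 20 * 0.649257 = 12.9851
SPL2 = 75.2 - 12.9851 = 62.21

62.21 dB


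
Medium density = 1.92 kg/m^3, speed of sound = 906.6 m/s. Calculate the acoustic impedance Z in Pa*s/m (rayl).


Given values:
  rho = 1.92 kg/m^3
  c = 906.6 m/s
Formula: Z = rho * c
Z = 1.92 * 906.6
Z = 1740.67

1740.67 rayl


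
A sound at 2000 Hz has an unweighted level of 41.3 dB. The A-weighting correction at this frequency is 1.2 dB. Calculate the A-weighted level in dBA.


Given values:
  SPL = 41.3 dB
  A-weighting at 2000 Hz = 1.2 dB
Formula: L_A = SPL + A_weight
L_A = 41.3 + (1.2)
L_A = 42.5

42.5 dBA


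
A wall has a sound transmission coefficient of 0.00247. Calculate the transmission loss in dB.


Given values:
  tau = 0.00247
Formula: TL = 10 * log10(1 / tau)
Compute 1 / tau = 1 / 0.00247 = 404.8583
Compute log10(404.8583) = 2.607303
TL = 10 * 2.607303 = 26.07

26.07 dB


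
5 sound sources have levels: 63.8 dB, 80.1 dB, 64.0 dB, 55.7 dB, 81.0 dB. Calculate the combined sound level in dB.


Formula: L_total = 10 * log10( sum(10^(Li/10)) )
  Source 1: 10^(63.8/10) = 2398832.919
  Source 2: 10^(80.1/10) = 102329299.2281
  Source 3: 10^(64.0/10) = 2511886.4315
  Source 4: 10^(55.7/10) = 371535.2291
  Source 5: 10^(81.0/10) = 125892541.1794
Sum of linear values = 233504094.9871
L_total = 10 * log10(233504094.9871) = 83.68

83.68 dB


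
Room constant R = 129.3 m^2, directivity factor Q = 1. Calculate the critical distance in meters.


Given values:
  R = 129.3 m^2, Q = 1
Formula: d_c = 0.141 * sqrt(Q * R)
Compute Q * R = 1 * 129.3 = 129.3
Compute sqrt(129.3) = 11.371
d_c = 0.141 * 11.371 = 1.603

1.603 m


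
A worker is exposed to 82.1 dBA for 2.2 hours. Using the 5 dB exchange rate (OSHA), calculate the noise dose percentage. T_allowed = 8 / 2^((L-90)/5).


Given values:
  L = 82.1 dBA, T = 2.2 hours
Formula: T_allowed = 8 / 2^((L - 90) / 5)
Compute exponent: (82.1 - 90) / 5 = -1.58
Compute 2^(-1.58) = 0.334482
T_allowed = 8 / 0.334482 = 23.91758 hours
Dose = (T / T_allowed) * 100
Dose = (2.2 / 23.91758) * 100 = 9.2

9.2 %


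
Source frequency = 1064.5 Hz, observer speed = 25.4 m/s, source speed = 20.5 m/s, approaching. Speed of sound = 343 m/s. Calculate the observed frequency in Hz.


Given values:
  f_s = 1064.5 Hz, v_o = 25.4 m/s, v_s = 20.5 m/s
  Direction: approaching
Formula: f_o = f_s * (c + v_o) / (c - v_s)
Numerator: c + v_o = 343 + 25.4 = 368.4
Denominator: c - v_s = 343 - 20.5 = 322.5
f_o = 1064.5 * 368.4 / 322.5 = 1216.01

1216.01 Hz


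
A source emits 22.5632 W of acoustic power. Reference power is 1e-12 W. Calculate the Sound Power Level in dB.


Given values:
  W = 22.5632 W
  W_ref = 1e-12 W
Formula: SWL = 10 * log10(W / W_ref)
Compute ratio: W / W_ref = 22563200000000
Compute log10: log10(22563200000000) = 13.353401
Multiply: SWL = 10 * 13.353401 = 133.53

133.53 dB


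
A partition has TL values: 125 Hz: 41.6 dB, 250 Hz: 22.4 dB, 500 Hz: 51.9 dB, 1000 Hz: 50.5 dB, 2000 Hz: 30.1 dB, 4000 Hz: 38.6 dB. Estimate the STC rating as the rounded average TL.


Given TL values at each frequency:
  125 Hz: 41.6 dB
  250 Hz: 22.4 dB
  500 Hz: 51.9 dB
  1000 Hz: 50.5 dB
  2000 Hz: 30.1 dB
  4000 Hz: 38.6 dB
Formula: STC ~ round(average of TL values)
Sum = 41.6 + 22.4 + 51.9 + 50.5 + 30.1 + 38.6 = 235.1
Average = 235.1 / 6 = 39.18
Rounded: 39

39


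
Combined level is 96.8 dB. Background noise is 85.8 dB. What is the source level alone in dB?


Given values:
  L_total = 96.8 dB, L_bg = 85.8 dB
Formula: L_source = 10 * log10(10^(L_total/10) - 10^(L_bg/10))
Convert to linear:
  10^(96.8/10) = 4786300923.2264
  10^(85.8/10) = 380189396.3206
Difference: 4786300923.2264 - 380189396.3206 = 4406111526.9058
L_source = 10 * log10(4406111526.9058) = 96.44

96.44 dB


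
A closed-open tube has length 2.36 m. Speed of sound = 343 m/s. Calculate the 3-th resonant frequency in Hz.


Given values:
  Tube type: closed-open, L = 2.36 m, c = 343 m/s, n = 3
Formula: f_n = (2n - 1) * c / (4 * L)
Compute 2n - 1 = 2*3 - 1 = 5
Compute 4 * L = 4 * 2.36 = 9.44
f = 5 * 343 / 9.44
f = 181.67

181.67 Hz


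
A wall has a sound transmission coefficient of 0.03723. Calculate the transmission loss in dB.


Given values:
  tau = 0.03723
Formula: TL = 10 * log10(1 / tau)
Compute 1 / tau = 1 / 0.03723 = 26.8601
Compute log10(26.8601) = 1.429108
TL = 10 * 1.429108 = 14.29

14.29 dB


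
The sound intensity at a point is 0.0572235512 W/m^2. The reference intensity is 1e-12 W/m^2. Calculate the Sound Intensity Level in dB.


Given values:
  I = 0.0572235512 W/m^2
  I_ref = 1e-12 W/m^2
Formula: SIL = 10 * log10(I / I_ref)
Compute ratio: I / I_ref = 57223551200
Compute log10: log10(57223551200) = 10.757575
Multiply: SIL = 10 * 10.757575 = 107.58

107.58 dB


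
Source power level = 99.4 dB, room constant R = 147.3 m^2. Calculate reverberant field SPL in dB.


Given values:
  Lw = 99.4 dB, R = 147.3 m^2
Formula: SPL = Lw + 10 * log10(4 / R)
Compute 4 / R = 4 / 147.3 = 0.027155
Compute 10 * log10(0.027155) = -15.6615
SPL = 99.4 + (-15.6615) = 83.74

83.74 dB


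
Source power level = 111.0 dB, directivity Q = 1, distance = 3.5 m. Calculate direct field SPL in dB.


Given values:
  Lw = 111.0 dB, Q = 1, r = 3.5 m
Formula: SPL = Lw + 10 * log10(Q / (4 * pi * r^2))
Compute 4 * pi * r^2 = 4 * pi * 3.5^2 = 153.938
Compute Q / denom = 1 / 153.938 = 0.00649612
Compute 10 * log10(0.00649612) = -21.8735
SPL = 111.0 + (-21.8735) = 89.13

89.13 dB


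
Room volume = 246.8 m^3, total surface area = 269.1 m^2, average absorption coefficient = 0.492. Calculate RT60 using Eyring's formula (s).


Given values:
  V = 246.8 m^3, S = 269.1 m^2, alpha = 0.492
Formula: RT60 = 0.161 * V / (-S * ln(1 - alpha))
Compute ln(1 - 0.492) = ln(0.508) = -0.677274
Denominator: -269.1 * -0.677274 = 182.2544
Numerator: 0.161 * 246.8 = 39.7348
RT60 = 39.7348 / 182.2544 = 0.218

0.218 s


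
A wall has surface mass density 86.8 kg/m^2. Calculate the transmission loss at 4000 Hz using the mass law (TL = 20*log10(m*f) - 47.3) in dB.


Given values:
  m = 86.8 kg/m^2, f = 4000 Hz
Formula: TL = 20 * log10(m * f) - 47.3
Compute m * f = 86.8 * 4000 = 347200.0
Compute log10(347200.0) = 5.54058
Compute 20 * 5.54058 = 110.8116
TL = 110.8116 - 47.3 = 63.51

63.51 dB


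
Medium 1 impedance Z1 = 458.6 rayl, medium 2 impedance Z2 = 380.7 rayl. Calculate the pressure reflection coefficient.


Given values:
  Z1 = 458.6 rayl, Z2 = 380.7 rayl
Formula: R = (Z2 - Z1) / (Z2 + Z1)
Numerator: Z2 - Z1 = 380.7 - 458.6 = -77.9
Denominator: Z2 + Z1 = 380.7 + 458.6 = 839.3
R = -77.9 / 839.3 = -0.0928

-0.0928


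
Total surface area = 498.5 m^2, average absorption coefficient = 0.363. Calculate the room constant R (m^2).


Given values:
  S = 498.5 m^2, alpha = 0.363
Formula: R = S * alpha / (1 - alpha)
Numerator: 498.5 * 0.363 = 180.9555
Denominator: 1 - 0.363 = 0.637
R = 180.9555 / 0.637 = 284.07

284.07 m^2


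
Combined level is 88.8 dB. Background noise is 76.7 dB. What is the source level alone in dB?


Given values:
  L_total = 88.8 dB, L_bg = 76.7 dB
Formula: L_source = 10 * log10(10^(L_total/10) - 10^(L_bg/10))
Convert to linear:
  10^(88.8/10) = 758577575.0292
  10^(76.7/10) = 46773514.1287
Difference: 758577575.0292 - 46773514.1287 = 711804060.9005
L_source = 10 * log10(711804060.9005) = 88.52

88.52 dB


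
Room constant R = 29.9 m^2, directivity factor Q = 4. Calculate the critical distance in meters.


Given values:
  R = 29.9 m^2, Q = 4
Formula: d_c = 0.141 * sqrt(Q * R)
Compute Q * R = 4 * 29.9 = 119.6
Compute sqrt(119.6) = 10.9362
d_c = 0.141 * 10.9362 = 1.542

1.542 m


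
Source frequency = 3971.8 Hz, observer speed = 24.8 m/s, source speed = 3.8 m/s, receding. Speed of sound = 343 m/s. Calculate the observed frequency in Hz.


Given values:
  f_s = 3971.8 Hz, v_o = 24.8 m/s, v_s = 3.8 m/s
  Direction: receding
Formula: f_o = f_s * (c - v_o) / (c + v_s)
Numerator: c - v_o = 343 - 24.8 = 318.2
Denominator: c + v_s = 343 + 3.8 = 346.8
f_o = 3971.8 * 318.2 / 346.8 = 3644.25

3644.25 Hz


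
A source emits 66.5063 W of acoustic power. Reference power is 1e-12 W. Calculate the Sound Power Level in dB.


Given values:
  W = 66.5063 W
  W_ref = 1e-12 W
Formula: SWL = 10 * log10(W / W_ref)
Compute ratio: W / W_ref = 66506300000000
Compute log10: log10(66506300000000) = 13.822863
Multiply: SWL = 10 * 13.822863 = 138.23

138.23 dB


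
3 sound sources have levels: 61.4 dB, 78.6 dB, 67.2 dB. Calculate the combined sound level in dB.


Formula: L_total = 10 * log10( sum(10^(Li/10)) )
  Source 1: 10^(61.4/10) = 1380384.2646
  Source 2: 10^(78.6/10) = 72443596.0075
  Source 3: 10^(67.2/10) = 5248074.6025
Sum of linear values = 79072054.8746
L_total = 10 * log10(79072054.8746) = 78.98

78.98 dB


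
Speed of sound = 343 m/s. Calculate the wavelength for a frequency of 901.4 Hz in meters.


Given values:
  c = 343 m/s, f = 901.4 Hz
Formula: lambda = c / f
lambda = 343 / 901.4
lambda = 0.3805

0.3805 m


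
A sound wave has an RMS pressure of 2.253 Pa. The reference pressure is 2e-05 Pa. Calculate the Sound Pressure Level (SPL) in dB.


Given values:
  p = 2.253 Pa
  p_ref = 2e-05 Pa
Formula: SPL = 20 * log10(p / p_ref)
Compute ratio: p / p_ref = 2.253 / 2e-05 = 112650
Compute log10: log10(112650) = 5.051731
Multiply: SPL = 20 * 5.051731 = 101.03

101.03 dB


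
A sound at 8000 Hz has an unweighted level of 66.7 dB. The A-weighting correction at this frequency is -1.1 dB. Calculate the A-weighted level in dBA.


Given values:
  SPL = 66.7 dB
  A-weighting at 8000 Hz = -1.1 dB
Formula: L_A = SPL + A_weight
L_A = 66.7 + (-1.1)
L_A = 65.6

65.6 dBA


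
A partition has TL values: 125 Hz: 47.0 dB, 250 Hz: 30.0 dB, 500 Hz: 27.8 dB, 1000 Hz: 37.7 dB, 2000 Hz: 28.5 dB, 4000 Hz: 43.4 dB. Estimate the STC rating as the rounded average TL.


Given TL values at each frequency:
  125 Hz: 47.0 dB
  250 Hz: 30.0 dB
  500 Hz: 27.8 dB
  1000 Hz: 37.7 dB
  2000 Hz: 28.5 dB
  4000 Hz: 43.4 dB
Formula: STC ~ round(average of TL values)
Sum = 47.0 + 30.0 + 27.8 + 37.7 + 28.5 + 43.4 = 214.4
Average = 214.4 / 6 = 35.73
Rounded: 36

36


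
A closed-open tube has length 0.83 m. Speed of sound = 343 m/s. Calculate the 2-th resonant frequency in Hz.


Given values:
  Tube type: closed-open, L = 0.83 m, c = 343 m/s, n = 2
Formula: f_n = (2n - 1) * c / (4 * L)
Compute 2n - 1 = 2*2 - 1 = 3
Compute 4 * L = 4 * 0.83 = 3.32
f = 3 * 343 / 3.32
f = 309.94

309.94 Hz


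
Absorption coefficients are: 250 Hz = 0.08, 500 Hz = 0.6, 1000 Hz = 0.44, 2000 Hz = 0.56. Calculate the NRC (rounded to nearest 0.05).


Given values:
  a_250 = 0.08, a_500 = 0.6
  a_1000 = 0.44, a_2000 = 0.56
Formula: NRC = (a250 + a500 + a1000 + a2000) / 4
Sum = 0.08 + 0.6 + 0.44 + 0.56 = 1.68
NRC = 1.68 / 4 = 0.42
Rounded to nearest 0.05: 0.4

0.4


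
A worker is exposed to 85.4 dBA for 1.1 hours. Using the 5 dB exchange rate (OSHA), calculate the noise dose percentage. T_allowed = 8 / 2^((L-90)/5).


Given values:
  L = 85.4 dBA, T = 1.1 hours
Formula: T_allowed = 8 / 2^((L - 90) / 5)
Compute exponent: (85.4 - 90) / 5 = -0.92
Compute 2^(-0.92) = 0.528509
T_allowed = 8 / 0.528509 = 15.136923 hours
Dose = (T / T_allowed) * 100
Dose = (1.1 / 15.136923) * 100 = 7.27

7.27 %


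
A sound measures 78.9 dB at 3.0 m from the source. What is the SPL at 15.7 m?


Given values:
  SPL1 = 78.9 dB, r1 = 3.0 m, r2 = 15.7 m
Formula: SPL2 = SPL1 - 20 * log10(r2 / r1)
Compute ratio: r2 / r1 = 15.7 / 3.0 = 5.2333
Compute log10: log10(5.2333) = 0.718776
Compute drop: 20 * 0.718776 = 14.3755
SPL2 = 78.9 - 14.3755 = 64.52

64.52 dB


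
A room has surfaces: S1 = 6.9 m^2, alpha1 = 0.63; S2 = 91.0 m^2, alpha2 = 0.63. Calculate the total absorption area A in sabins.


Given surfaces:
  Surface 1: 6.9 * 0.63 = 4.347
  Surface 2: 91.0 * 0.63 = 57.33
Formula: A = sum(Si * alpha_i)
A = 4.347 + 57.33
A = 61.68

61.68 sabins


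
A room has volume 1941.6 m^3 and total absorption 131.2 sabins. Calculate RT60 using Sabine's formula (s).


Given values:
  V = 1941.6 m^3
  A = 131.2 sabins
Formula: RT60 = 0.161 * V / A
Numerator: 0.161 * 1941.6 = 312.5976
RT60 = 312.5976 / 131.2 = 2.383

2.383 s


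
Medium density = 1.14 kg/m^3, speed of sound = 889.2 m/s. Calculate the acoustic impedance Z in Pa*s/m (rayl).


Given values:
  rho = 1.14 kg/m^3
  c = 889.2 m/s
Formula: Z = rho * c
Z = 1.14 * 889.2
Z = 1013.69

1013.69 rayl


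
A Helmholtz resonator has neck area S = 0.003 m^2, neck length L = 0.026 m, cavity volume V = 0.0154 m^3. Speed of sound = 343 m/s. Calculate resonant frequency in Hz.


Given values:
  S = 0.003 m^2, L = 0.026 m, V = 0.0154 m^3, c = 343 m/s
Formula: f = (c / (2*pi)) * sqrt(S / (V * L))
Compute V * L = 0.0154 * 0.026 = 0.0004004
Compute S / (V * L) = 0.003 / 0.0004004 = 7.4925
Compute sqrt(7.4925) = 2.737243
Compute c / (2*pi) = 343 / 6.283185 = 54.590148
f = 54.590148 * 2.737243 = 149.43

149.43 Hz


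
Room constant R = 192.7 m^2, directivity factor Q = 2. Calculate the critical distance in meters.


Given values:
  R = 192.7 m^2, Q = 2
Formula: d_c = 0.141 * sqrt(Q * R)
Compute Q * R = 2 * 192.7 = 385.4
Compute sqrt(385.4) = 19.6316
d_c = 0.141 * 19.6316 = 2.768

2.768 m


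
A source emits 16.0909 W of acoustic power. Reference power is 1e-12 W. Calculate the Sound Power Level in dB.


Given values:
  W = 16.0909 W
  W_ref = 1e-12 W
Formula: SWL = 10 * log10(W / W_ref)
Compute ratio: W / W_ref = 16090900000000
Compute log10: log10(16090900000000) = 13.20658
Multiply: SWL = 10 * 13.20658 = 132.07

132.07 dB


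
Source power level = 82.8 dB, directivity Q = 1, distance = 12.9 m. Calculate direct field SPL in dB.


Given values:
  Lw = 82.8 dB, Q = 1, r = 12.9 m
Formula: SPL = Lw + 10 * log10(Q / (4 * pi * r^2))
Compute 4 * pi * r^2 = 4 * pi * 12.9^2 = 2091.1697
Compute Q / denom = 1 / 2091.1697 = 0.0004782
Compute 10 * log10(0.0004782) = -33.2039
SPL = 82.8 + (-33.2039) = 49.6

49.6 dB


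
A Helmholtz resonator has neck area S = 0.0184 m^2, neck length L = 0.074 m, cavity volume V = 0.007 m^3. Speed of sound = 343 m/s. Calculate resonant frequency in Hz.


Given values:
  S = 0.0184 m^2, L = 0.074 m, V = 0.007 m^3, c = 343 m/s
Formula: f = (c / (2*pi)) * sqrt(S / (V * L))
Compute V * L = 0.007 * 0.074 = 0.000518
Compute S / (V * L) = 0.0184 / 0.000518 = 35.5212
Compute sqrt(35.5212) = 5.959966
Compute c / (2*pi) = 343 / 6.283185 = 54.590148
f = 54.590148 * 5.959966 = 325.36

325.36 Hz


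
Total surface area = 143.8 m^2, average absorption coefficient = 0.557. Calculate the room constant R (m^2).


Given values:
  S = 143.8 m^2, alpha = 0.557
Formula: R = S * alpha / (1 - alpha)
Numerator: 143.8 * 0.557 = 80.0966
Denominator: 1 - 0.557 = 0.443
R = 80.0966 / 0.443 = 180.8

180.8 m^2


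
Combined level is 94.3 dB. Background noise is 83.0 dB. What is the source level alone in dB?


Given values:
  L_total = 94.3 dB, L_bg = 83.0 dB
Formula: L_source = 10 * log10(10^(L_total/10) - 10^(L_bg/10))
Convert to linear:
  10^(94.3/10) = 2691534803.9269
  10^(83.0/10) = 199526231.4969
Difference: 2691534803.9269 - 199526231.4969 = 2492008572.43
L_source = 10 * log10(2492008572.43) = 93.97

93.97 dB


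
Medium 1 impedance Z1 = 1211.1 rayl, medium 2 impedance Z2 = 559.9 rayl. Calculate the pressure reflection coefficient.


Given values:
  Z1 = 1211.1 rayl, Z2 = 559.9 rayl
Formula: R = (Z2 - Z1) / (Z2 + Z1)
Numerator: Z2 - Z1 = 559.9 - 1211.1 = -651.2
Denominator: Z2 + Z1 = 559.9 + 1211.1 = 1771.0
R = -651.2 / 1771.0 = -0.3677

-0.3677


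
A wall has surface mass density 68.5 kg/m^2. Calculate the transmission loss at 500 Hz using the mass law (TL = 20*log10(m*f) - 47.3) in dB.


Given values:
  m = 68.5 kg/m^2, f = 500 Hz
Formula: TL = 20 * log10(m * f) - 47.3
Compute m * f = 68.5 * 500 = 34250.0
Compute log10(34250.0) = 4.534661
Compute 20 * 4.534661 = 90.6932
TL = 90.6932 - 47.3 = 43.39

43.39 dB


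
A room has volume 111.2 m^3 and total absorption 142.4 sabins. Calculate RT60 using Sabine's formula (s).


Given values:
  V = 111.2 m^3
  A = 142.4 sabins
Formula: RT60 = 0.161 * V / A
Numerator: 0.161 * 111.2 = 17.9032
RT60 = 17.9032 / 142.4 = 0.126

0.126 s


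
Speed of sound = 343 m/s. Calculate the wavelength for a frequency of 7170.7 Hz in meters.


Given values:
  c = 343 m/s, f = 7170.7 Hz
Formula: lambda = c / f
lambda = 343 / 7170.7
lambda = 0.0478

0.0478 m


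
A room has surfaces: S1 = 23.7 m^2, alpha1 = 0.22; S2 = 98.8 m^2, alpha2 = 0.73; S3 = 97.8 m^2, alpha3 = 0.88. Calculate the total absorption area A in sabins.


Given surfaces:
  Surface 1: 23.7 * 0.22 = 5.214
  Surface 2: 98.8 * 0.73 = 72.124
  Surface 3: 97.8 * 0.88 = 86.064
Formula: A = sum(Si * alpha_i)
A = 5.214 + 72.124 + 86.064
A = 163.4

163.4 sabins


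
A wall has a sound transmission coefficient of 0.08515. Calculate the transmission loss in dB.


Given values:
  tau = 0.08515
Formula: TL = 10 * log10(1 / tau)
Compute 1 / tau = 1 / 0.08515 = 11.744
Compute log10(11.744) = 1.069816
TL = 10 * 1.069816 = 10.7

10.7 dB


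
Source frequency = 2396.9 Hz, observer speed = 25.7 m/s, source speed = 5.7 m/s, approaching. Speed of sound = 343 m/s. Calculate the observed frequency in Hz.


Given values:
  f_s = 2396.9 Hz, v_o = 25.7 m/s, v_s = 5.7 m/s
  Direction: approaching
Formula: f_o = f_s * (c + v_o) / (c - v_s)
Numerator: c + v_o = 343 + 25.7 = 368.7
Denominator: c - v_s = 343 - 5.7 = 337.3
f_o = 2396.9 * 368.7 / 337.3 = 2620.03

2620.03 Hz


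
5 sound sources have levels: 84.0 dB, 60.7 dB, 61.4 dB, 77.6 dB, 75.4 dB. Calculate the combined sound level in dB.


Formula: L_total = 10 * log10( sum(10^(Li/10)) )
  Source 1: 10^(84.0/10) = 251188643.151
  Source 2: 10^(60.7/10) = 1174897.5549
  Source 3: 10^(61.4/10) = 1380384.2646
  Source 4: 10^(77.6/10) = 57543993.7337
  Source 5: 10^(75.4/10) = 34673685.0453
Sum of linear values = 345961603.7495
L_total = 10 * log10(345961603.7495) = 85.39

85.39 dB


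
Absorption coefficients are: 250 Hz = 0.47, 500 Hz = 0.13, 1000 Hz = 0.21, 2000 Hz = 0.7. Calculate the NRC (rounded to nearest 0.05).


Given values:
  a_250 = 0.47, a_500 = 0.13
  a_1000 = 0.21, a_2000 = 0.7
Formula: NRC = (a250 + a500 + a1000 + a2000) / 4
Sum = 0.47 + 0.13 + 0.21 + 0.7 = 1.51
NRC = 1.51 / 4 = 0.3775
Rounded to nearest 0.05: 0.4

0.4


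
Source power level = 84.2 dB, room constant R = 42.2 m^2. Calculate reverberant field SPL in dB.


Given values:
  Lw = 84.2 dB, R = 42.2 m^2
Formula: SPL = Lw + 10 * log10(4 / R)
Compute 4 / R = 4 / 42.2 = 0.094787
Compute 10 * log10(0.094787) = -10.2325
SPL = 84.2 + (-10.2325) = 73.97

73.97 dB


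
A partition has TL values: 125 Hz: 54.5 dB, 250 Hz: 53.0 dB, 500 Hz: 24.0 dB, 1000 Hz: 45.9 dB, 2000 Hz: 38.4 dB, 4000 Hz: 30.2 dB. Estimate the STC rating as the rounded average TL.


Given TL values at each frequency:
  125 Hz: 54.5 dB
  250 Hz: 53.0 dB
  500 Hz: 24.0 dB
  1000 Hz: 45.9 dB
  2000 Hz: 38.4 dB
  4000 Hz: 30.2 dB
Formula: STC ~ round(average of TL values)
Sum = 54.5 + 53.0 + 24.0 + 45.9 + 38.4 + 30.2 = 246.0
Average = 246.0 / 6 = 41.0
Rounded: 41

41


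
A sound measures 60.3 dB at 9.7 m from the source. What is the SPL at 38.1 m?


Given values:
  SPL1 = 60.3 dB, r1 = 9.7 m, r2 = 38.1 m
Formula: SPL2 = SPL1 - 20 * log10(r2 / r1)
Compute ratio: r2 / r1 = 38.1 / 9.7 = 3.9278
Compute log10: log10(3.9278) = 0.594149
Compute drop: 20 * 0.594149 = 11.883
SPL2 = 60.3 - 11.883 = 48.42

48.42 dB


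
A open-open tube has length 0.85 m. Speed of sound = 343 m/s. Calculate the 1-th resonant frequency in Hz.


Given values:
  Tube type: open-open, L = 0.85 m, c = 343 m/s, n = 1
Formula: f_n = n * c / (2 * L)
Compute 2 * L = 2 * 0.85 = 1.7
f = 1 * 343 / 1.7
f = 201.76

201.76 Hz


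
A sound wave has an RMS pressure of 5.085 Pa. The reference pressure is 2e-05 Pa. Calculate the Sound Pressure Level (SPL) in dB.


Given values:
  p = 5.085 Pa
  p_ref = 2e-05 Pa
Formula: SPL = 20 * log10(p / p_ref)
Compute ratio: p / p_ref = 5.085 / 2e-05 = 254250
Compute log10: log10(254250) = 5.405261
Multiply: SPL = 20 * 5.405261 = 108.11

108.11 dB


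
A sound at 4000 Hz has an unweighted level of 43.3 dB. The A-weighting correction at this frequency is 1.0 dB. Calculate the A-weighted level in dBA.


Given values:
  SPL = 43.3 dB
  A-weighting at 4000 Hz = 1.0 dB
Formula: L_A = SPL + A_weight
L_A = 43.3 + (1.0)
L_A = 44.3

44.3 dBA


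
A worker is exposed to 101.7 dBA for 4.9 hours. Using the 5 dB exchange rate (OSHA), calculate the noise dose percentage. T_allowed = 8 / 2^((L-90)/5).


Given values:
  L = 101.7 dBA, T = 4.9 hours
Formula: T_allowed = 8 / 2^((L - 90) / 5)
Compute exponent: (101.7 - 90) / 5 = 2.34
Compute 2^(2.34) = 5.063026
T_allowed = 8 / 5.063026 = 1.580083 hours
Dose = (T / T_allowed) * 100
Dose = (4.9 / 1.580083) * 100 = 310.11

310.11 %


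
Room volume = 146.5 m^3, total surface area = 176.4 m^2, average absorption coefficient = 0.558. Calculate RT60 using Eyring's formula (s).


Given values:
  V = 146.5 m^3, S = 176.4 m^2, alpha = 0.558
Formula: RT60 = 0.161 * V / (-S * ln(1 - alpha))
Compute ln(1 - 0.558) = ln(0.442) = -0.816445
Denominator: -176.4 * -0.816445 = 144.0209
Numerator: 0.161 * 146.5 = 23.5865
RT60 = 23.5865 / 144.0209 = 0.164

0.164 s


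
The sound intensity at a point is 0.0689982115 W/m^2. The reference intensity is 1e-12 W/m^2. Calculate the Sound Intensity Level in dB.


Given values:
  I = 0.0689982115 W/m^2
  I_ref = 1e-12 W/m^2
Formula: SIL = 10 * log10(I / I_ref)
Compute ratio: I / I_ref = 68998211500
Compute log10: log10(68998211500) = 10.838838
Multiply: SIL = 10 * 10.838838 = 108.39

108.39 dB


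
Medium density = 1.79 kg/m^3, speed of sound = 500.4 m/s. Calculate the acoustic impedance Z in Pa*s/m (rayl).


Given values:
  rho = 1.79 kg/m^3
  c = 500.4 m/s
Formula: Z = rho * c
Z = 1.79 * 500.4
Z = 895.72

895.72 rayl


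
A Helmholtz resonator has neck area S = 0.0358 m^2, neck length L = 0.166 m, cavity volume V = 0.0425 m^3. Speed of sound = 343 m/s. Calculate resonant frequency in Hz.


Given values:
  S = 0.0358 m^2, L = 0.166 m, V = 0.0425 m^3, c = 343 m/s
Formula: f = (c / (2*pi)) * sqrt(S / (V * L))
Compute V * L = 0.0425 * 0.166 = 0.007055
Compute S / (V * L) = 0.0358 / 0.007055 = 5.0744
Compute sqrt(5.0744) = 2.252643
Compute c / (2*pi) = 343 / 6.283185 = 54.590148
f = 54.590148 * 2.252643 = 122.97

122.97 Hz


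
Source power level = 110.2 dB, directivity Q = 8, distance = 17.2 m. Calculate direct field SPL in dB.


Given values:
  Lw = 110.2 dB, Q = 8, r = 17.2 m
Formula: SPL = Lw + 10 * log10(Q / (4 * pi * r^2))
Compute 4 * pi * r^2 = 4 * pi * 17.2^2 = 3717.6351
Compute Q / denom = 8 / 3717.6351 = 0.00215191
Compute 10 * log10(0.00215191) = -26.6718
SPL = 110.2 + (-26.6718) = 83.53

83.53 dB


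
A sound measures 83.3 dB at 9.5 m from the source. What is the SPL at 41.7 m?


Given values:
  SPL1 = 83.3 dB, r1 = 9.5 m, r2 = 41.7 m
Formula: SPL2 = SPL1 - 20 * log10(r2 / r1)
Compute ratio: r2 / r1 = 41.7 / 9.5 = 4.3895
Compute log10: log10(4.3895) = 0.642415
Compute drop: 20 * 0.642415 = 12.8483
SPL2 = 83.3 - 12.8483 = 70.45

70.45 dB


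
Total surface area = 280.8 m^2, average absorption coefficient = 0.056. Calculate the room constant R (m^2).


Given values:
  S = 280.8 m^2, alpha = 0.056
Formula: R = S * alpha / (1 - alpha)
Numerator: 280.8 * 0.056 = 15.7248
Denominator: 1 - 0.056 = 0.944
R = 15.7248 / 0.944 = 16.66

16.66 m^2


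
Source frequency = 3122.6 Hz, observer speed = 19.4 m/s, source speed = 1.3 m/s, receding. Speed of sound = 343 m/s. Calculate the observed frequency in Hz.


Given values:
  f_s = 3122.6 Hz, v_o = 19.4 m/s, v_s = 1.3 m/s
  Direction: receding
Formula: f_o = f_s * (c - v_o) / (c + v_s)
Numerator: c - v_o = 343 - 19.4 = 323.6
Denominator: c + v_s = 343 + 1.3 = 344.3
f_o = 3122.6 * 323.6 / 344.3 = 2934.86

2934.86 Hz


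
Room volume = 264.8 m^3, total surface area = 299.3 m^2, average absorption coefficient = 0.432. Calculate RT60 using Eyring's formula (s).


Given values:
  V = 264.8 m^3, S = 299.3 m^2, alpha = 0.432
Formula: RT60 = 0.161 * V / (-S * ln(1 - alpha))
Compute ln(1 - 0.432) = ln(0.568) = -0.565634
Denominator: -299.3 * -0.565634 = 169.2943
Numerator: 0.161 * 264.8 = 42.6328
RT60 = 42.6328 / 169.2943 = 0.252

0.252 s


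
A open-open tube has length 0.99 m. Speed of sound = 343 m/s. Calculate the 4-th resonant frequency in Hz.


Given values:
  Tube type: open-open, L = 0.99 m, c = 343 m/s, n = 4
Formula: f_n = n * c / (2 * L)
Compute 2 * L = 2 * 0.99 = 1.98
f = 4 * 343 / 1.98
f = 692.93

692.93 Hz


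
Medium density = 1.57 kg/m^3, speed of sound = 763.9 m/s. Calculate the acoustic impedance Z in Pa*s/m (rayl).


Given values:
  rho = 1.57 kg/m^3
  c = 763.9 m/s
Formula: Z = rho * c
Z = 1.57 * 763.9
Z = 1199.32

1199.32 rayl


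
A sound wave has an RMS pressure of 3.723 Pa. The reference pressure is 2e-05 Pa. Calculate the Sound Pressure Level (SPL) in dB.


Given values:
  p = 3.723 Pa
  p_ref = 2e-05 Pa
Formula: SPL = 20 * log10(p / p_ref)
Compute ratio: p / p_ref = 3.723 / 2e-05 = 186150
Compute log10: log10(186150) = 5.269863
Multiply: SPL = 20 * 5.269863 = 105.4

105.4 dB


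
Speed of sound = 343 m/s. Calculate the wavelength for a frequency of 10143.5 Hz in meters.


Given values:
  c = 343 m/s, f = 10143.5 Hz
Formula: lambda = c / f
lambda = 343 / 10143.5
lambda = 0.0338

0.0338 m


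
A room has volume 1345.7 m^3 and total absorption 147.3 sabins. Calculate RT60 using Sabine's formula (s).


Given values:
  V = 1345.7 m^3
  A = 147.3 sabins
Formula: RT60 = 0.161 * V / A
Numerator: 0.161 * 1345.7 = 216.6577
RT60 = 216.6577 / 147.3 = 1.471

1.471 s


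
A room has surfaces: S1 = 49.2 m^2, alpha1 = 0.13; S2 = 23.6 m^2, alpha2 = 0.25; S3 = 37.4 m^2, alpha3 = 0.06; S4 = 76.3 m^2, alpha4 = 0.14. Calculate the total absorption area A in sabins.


Given surfaces:
  Surface 1: 49.2 * 0.13 = 6.396
  Surface 2: 23.6 * 0.25 = 5.9
  Surface 3: 37.4 * 0.06 = 2.244
  Surface 4: 76.3 * 0.14 = 10.682
Formula: A = sum(Si * alpha_i)
A = 6.396 + 5.9 + 2.244 + 10.682
A = 25.22

25.22 sabins


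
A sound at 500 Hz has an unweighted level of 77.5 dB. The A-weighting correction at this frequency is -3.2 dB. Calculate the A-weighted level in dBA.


Given values:
  SPL = 77.5 dB
  A-weighting at 500 Hz = -3.2 dB
Formula: L_A = SPL + A_weight
L_A = 77.5 + (-3.2)
L_A = 74.3

74.3 dBA


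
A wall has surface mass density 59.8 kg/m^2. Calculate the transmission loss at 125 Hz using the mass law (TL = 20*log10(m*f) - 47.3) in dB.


Given values:
  m = 59.8 kg/m^2, f = 125 Hz
Formula: TL = 20 * log10(m * f) - 47.3
Compute m * f = 59.8 * 125 = 7475.0
Compute log10(7475.0) = 3.873611
Compute 20 * 3.873611 = 77.4722
TL = 77.4722 - 47.3 = 30.17

30.17 dB


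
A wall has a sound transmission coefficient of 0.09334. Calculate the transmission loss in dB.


Given values:
  tau = 0.09334
Formula: TL = 10 * log10(1 / tau)
Compute 1 / tau = 1 / 0.09334 = 10.7135
Compute log10(10.7135) = 1.029931
TL = 10 * 1.029931 = 10.3

10.3 dB


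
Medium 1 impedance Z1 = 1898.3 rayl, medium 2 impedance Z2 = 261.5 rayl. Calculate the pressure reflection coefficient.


Given values:
  Z1 = 1898.3 rayl, Z2 = 261.5 rayl
Formula: R = (Z2 - Z1) / (Z2 + Z1)
Numerator: Z2 - Z1 = 261.5 - 1898.3 = -1636.8
Denominator: Z2 + Z1 = 261.5 + 1898.3 = 2159.8
R = -1636.8 / 2159.8 = -0.7578

-0.7578


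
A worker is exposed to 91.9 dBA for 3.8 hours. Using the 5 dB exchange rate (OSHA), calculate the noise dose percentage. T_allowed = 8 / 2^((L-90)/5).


Given values:
  L = 91.9 dBA, T = 3.8 hours
Formula: T_allowed = 8 / 2^((L - 90) / 5)
Compute exponent: (91.9 - 90) / 5 = 0.38
Compute 2^(0.38) = 1.301342
T_allowed = 8 / 1.301342 = 6.1475 hours
Dose = (T / T_allowed) * 100
Dose = (3.8 / 6.1475) * 100 = 61.81

61.81 %


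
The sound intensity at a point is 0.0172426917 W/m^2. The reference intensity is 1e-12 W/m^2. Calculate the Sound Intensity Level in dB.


Given values:
  I = 0.0172426917 W/m^2
  I_ref = 1e-12 W/m^2
Formula: SIL = 10 * log10(I / I_ref)
Compute ratio: I / I_ref = 17242691700
Compute log10: log10(17242691700) = 10.236605
Multiply: SIL = 10 * 10.236605 = 102.37

102.37 dB


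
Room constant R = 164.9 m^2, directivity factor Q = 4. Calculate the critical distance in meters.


Given values:
  R = 164.9 m^2, Q = 4
Formula: d_c = 0.141 * sqrt(Q * R)
Compute Q * R = 4 * 164.9 = 659.6
Compute sqrt(659.6) = 25.6827
d_c = 0.141 * 25.6827 = 3.621

3.621 m


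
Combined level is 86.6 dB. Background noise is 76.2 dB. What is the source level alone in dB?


Given values:
  L_total = 86.6 dB, L_bg = 76.2 dB
Formula: L_source = 10 * log10(10^(L_total/10) - 10^(L_bg/10))
Convert to linear:
  10^(86.6/10) = 457088189.6149
  10^(76.2/10) = 41686938.347
Difference: 457088189.6149 - 41686938.347 = 415401251.2679
L_source = 10 * log10(415401251.2679) = 86.18

86.18 dB


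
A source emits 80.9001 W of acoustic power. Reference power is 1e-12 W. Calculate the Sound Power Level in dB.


Given values:
  W = 80.9001 W
  W_ref = 1e-12 W
Formula: SWL = 10 * log10(W / W_ref)
Compute ratio: W / W_ref = 80900100000000
Compute log10: log10(80900100000000) = 13.907949
Multiply: SWL = 10 * 13.907949 = 139.08

139.08 dB


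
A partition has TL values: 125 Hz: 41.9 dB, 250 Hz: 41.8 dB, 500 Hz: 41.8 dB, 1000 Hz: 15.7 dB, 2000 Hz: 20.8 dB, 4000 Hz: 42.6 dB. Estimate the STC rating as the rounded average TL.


Given TL values at each frequency:
  125 Hz: 41.9 dB
  250 Hz: 41.8 dB
  500 Hz: 41.8 dB
  1000 Hz: 15.7 dB
  2000 Hz: 20.8 dB
  4000 Hz: 42.6 dB
Formula: STC ~ round(average of TL values)
Sum = 41.9 + 41.8 + 41.8 + 15.7 + 20.8 + 42.6 = 204.6
Average = 204.6 / 6 = 34.1
Rounded: 34

34


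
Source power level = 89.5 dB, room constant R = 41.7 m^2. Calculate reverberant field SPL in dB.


Given values:
  Lw = 89.5 dB, R = 41.7 m^2
Formula: SPL = Lw + 10 * log10(4 / R)
Compute 4 / R = 4 / 41.7 = 0.095923
Compute 10 * log10(0.095923) = -10.1808
SPL = 89.5 + (-10.1808) = 79.32

79.32 dB


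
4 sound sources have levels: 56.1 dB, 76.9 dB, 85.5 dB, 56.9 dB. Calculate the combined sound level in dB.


Formula: L_total = 10 * log10( sum(10^(Li/10)) )
  Source 1: 10^(56.1/10) = 407380.2778
  Source 2: 10^(76.9/10) = 48977881.9368
  Source 3: 10^(85.5/10) = 354813389.2336
  Source 4: 10^(56.9/10) = 489778.8194
Sum of linear values = 404688430.2676
L_total = 10 * log10(404688430.2676) = 86.07

86.07 dB


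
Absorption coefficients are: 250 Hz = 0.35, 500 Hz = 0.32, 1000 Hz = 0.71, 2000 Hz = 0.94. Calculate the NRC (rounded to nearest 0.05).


Given values:
  a_250 = 0.35, a_500 = 0.32
  a_1000 = 0.71, a_2000 = 0.94
Formula: NRC = (a250 + a500 + a1000 + a2000) / 4
Sum = 0.35 + 0.32 + 0.71 + 0.94 = 2.32
NRC = 2.32 / 4 = 0.58
Rounded to nearest 0.05: 0.6

0.6


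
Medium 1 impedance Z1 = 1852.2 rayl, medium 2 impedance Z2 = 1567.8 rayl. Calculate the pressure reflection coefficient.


Given values:
  Z1 = 1852.2 rayl, Z2 = 1567.8 rayl
Formula: R = (Z2 - Z1) / (Z2 + Z1)
Numerator: Z2 - Z1 = 1567.8 - 1852.2 = -284.4
Denominator: Z2 + Z1 = 1567.8 + 1852.2 = 3420.0
R = -284.4 / 3420.0 = -0.0832

-0.0832


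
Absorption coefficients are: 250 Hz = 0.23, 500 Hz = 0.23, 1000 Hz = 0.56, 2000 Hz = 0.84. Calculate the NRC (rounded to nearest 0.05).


Given values:
  a_250 = 0.23, a_500 = 0.23
  a_1000 = 0.56, a_2000 = 0.84
Formula: NRC = (a250 + a500 + a1000 + a2000) / 4
Sum = 0.23 + 0.23 + 0.56 + 0.84 = 1.86
NRC = 1.86 / 4 = 0.465
Rounded to nearest 0.05: 0.45

0.45


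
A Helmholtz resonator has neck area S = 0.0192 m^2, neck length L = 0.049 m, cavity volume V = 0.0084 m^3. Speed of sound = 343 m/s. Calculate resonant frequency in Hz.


Given values:
  S = 0.0192 m^2, L = 0.049 m, V = 0.0084 m^3, c = 343 m/s
Formula: f = (c / (2*pi)) * sqrt(S / (V * L))
Compute V * L = 0.0084 * 0.049 = 0.0004116
Compute S / (V * L) = 0.0192 / 0.0004116 = 46.6472
Compute sqrt(46.6472) = 6.829876
Compute c / (2*pi) = 343 / 6.283185 = 54.590148
f = 54.590148 * 6.829876 = 372.84

372.84 Hz


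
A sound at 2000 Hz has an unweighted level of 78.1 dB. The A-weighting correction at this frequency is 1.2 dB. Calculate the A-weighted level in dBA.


Given values:
  SPL = 78.1 dB
  A-weighting at 2000 Hz = 1.2 dB
Formula: L_A = SPL + A_weight
L_A = 78.1 + (1.2)
L_A = 79.3

79.3 dBA


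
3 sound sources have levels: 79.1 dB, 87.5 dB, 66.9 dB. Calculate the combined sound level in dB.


Formula: L_total = 10 * log10( sum(10^(Li/10)) )
  Source 1: 10^(79.1/10) = 81283051.6164
  Source 2: 10^(87.5/10) = 562341325.1903
  Source 3: 10^(66.9/10) = 4897788.1937
Sum of linear values = 648522165.0004
L_total = 10 * log10(648522165.0004) = 88.12

88.12 dB


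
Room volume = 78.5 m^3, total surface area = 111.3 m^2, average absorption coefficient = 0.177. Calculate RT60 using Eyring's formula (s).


Given values:
  V = 78.5 m^3, S = 111.3 m^2, alpha = 0.177
Formula: RT60 = 0.161 * V / (-S * ln(1 - alpha))
Compute ln(1 - 0.177) = ln(0.823) = -0.194799
Denominator: -111.3 * -0.194799 = 21.6811
Numerator: 0.161 * 78.5 = 12.6385
RT60 = 12.6385 / 21.6811 = 0.583

0.583 s


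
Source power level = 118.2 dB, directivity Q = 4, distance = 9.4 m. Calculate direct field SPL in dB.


Given values:
  Lw = 118.2 dB, Q = 4, r = 9.4 m
Formula: SPL = Lw + 10 * log10(Q / (4 * pi * r^2))
Compute 4 * pi * r^2 = 4 * pi * 9.4^2 = 1110.3645
Compute Q / denom = 4 / 1110.3645 = 0.00360242
Compute 10 * log10(0.00360242) = -24.4341
SPL = 118.2 + (-24.4341) = 93.77

93.77 dB


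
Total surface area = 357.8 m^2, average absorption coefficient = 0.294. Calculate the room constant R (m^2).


Given values:
  S = 357.8 m^2, alpha = 0.294
Formula: R = S * alpha / (1 - alpha)
Numerator: 357.8 * 0.294 = 105.1932
Denominator: 1 - 0.294 = 0.706
R = 105.1932 / 0.706 = 149.0

149.0 m^2


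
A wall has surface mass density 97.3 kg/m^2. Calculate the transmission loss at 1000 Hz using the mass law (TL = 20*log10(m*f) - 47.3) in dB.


Given values:
  m = 97.3 kg/m^2, f = 1000 Hz
Formula: TL = 20 * log10(m * f) - 47.3
Compute m * f = 97.3 * 1000 = 97300.0
Compute log10(97300.0) = 4.988113
Compute 20 * 4.988113 = 99.7623
TL = 99.7623 - 47.3 = 52.46

52.46 dB


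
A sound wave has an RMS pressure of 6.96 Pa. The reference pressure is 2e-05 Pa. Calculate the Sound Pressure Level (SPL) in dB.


Given values:
  p = 6.96 Pa
  p_ref = 2e-05 Pa
Formula: SPL = 20 * log10(p / p_ref)
Compute ratio: p / p_ref = 6.96 / 2e-05 = 348000
Compute log10: log10(348000) = 5.541579
Multiply: SPL = 20 * 5.541579 = 110.83

110.83 dB


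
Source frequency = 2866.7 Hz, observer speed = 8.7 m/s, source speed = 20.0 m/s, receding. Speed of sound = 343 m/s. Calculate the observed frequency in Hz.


Given values:
  f_s = 2866.7 Hz, v_o = 8.7 m/s, v_s = 20.0 m/s
  Direction: receding
Formula: f_o = f_s * (c - v_o) / (c + v_s)
Numerator: c - v_o = 343 - 8.7 = 334.3
Denominator: c + v_s = 343 + 20.0 = 363.0
f_o = 2866.7 * 334.3 / 363.0 = 2640.05

2640.05 Hz


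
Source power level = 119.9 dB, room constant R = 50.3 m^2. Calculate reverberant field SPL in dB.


Given values:
  Lw = 119.9 dB, R = 50.3 m^2
Formula: SPL = Lw + 10 * log10(4 / R)
Compute 4 / R = 4 / 50.3 = 0.079523
Compute 10 * log10(0.079523) = -10.9951
SPL = 119.9 + (-10.9951) = 108.9

108.9 dB


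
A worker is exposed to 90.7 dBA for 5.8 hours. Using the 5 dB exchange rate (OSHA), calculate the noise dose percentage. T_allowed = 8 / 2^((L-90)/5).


Given values:
  L = 90.7 dBA, T = 5.8 hours
Formula: T_allowed = 8 / 2^((L - 90) / 5)
Compute exponent: (90.7 - 90) / 5 = 0.14
Compute 2^(0.14) = 1.101905
T_allowed = 8 / 1.101905 = 7.260154 hours
Dose = (T / T_allowed) * 100
Dose = (5.8 / 7.260154) * 100 = 79.89

79.89 %
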